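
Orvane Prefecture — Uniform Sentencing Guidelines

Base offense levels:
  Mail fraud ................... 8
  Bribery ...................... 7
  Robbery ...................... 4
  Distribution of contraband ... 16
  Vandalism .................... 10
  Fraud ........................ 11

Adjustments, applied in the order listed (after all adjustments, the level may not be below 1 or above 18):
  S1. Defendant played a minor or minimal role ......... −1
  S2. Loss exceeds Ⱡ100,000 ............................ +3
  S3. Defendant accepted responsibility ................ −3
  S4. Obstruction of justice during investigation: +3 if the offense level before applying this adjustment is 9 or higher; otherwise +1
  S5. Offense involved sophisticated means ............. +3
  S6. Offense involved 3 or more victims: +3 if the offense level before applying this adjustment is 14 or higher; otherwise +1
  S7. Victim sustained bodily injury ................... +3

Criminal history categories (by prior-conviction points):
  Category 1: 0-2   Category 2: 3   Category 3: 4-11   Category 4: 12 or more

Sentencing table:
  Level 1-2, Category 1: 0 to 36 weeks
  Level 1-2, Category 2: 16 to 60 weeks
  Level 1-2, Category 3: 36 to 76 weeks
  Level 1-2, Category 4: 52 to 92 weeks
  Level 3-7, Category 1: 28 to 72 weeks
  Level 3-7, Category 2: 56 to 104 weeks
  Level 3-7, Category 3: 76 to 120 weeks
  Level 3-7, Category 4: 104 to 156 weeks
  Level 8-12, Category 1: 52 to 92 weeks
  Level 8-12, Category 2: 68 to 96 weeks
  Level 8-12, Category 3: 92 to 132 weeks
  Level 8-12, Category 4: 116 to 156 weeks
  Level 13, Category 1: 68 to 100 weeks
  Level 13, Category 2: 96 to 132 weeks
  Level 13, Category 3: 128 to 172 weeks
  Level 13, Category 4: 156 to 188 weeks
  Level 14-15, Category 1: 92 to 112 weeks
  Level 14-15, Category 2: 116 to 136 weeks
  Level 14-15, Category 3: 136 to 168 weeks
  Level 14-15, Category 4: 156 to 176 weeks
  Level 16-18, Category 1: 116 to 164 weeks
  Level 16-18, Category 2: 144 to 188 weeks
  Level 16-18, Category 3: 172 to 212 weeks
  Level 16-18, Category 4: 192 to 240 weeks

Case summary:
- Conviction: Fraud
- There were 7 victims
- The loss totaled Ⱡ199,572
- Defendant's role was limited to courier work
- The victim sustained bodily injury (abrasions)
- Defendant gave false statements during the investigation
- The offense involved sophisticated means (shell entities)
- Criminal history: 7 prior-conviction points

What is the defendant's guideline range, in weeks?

Base offense level for fraud: 11.
S1 applies: 11 − 1 = 10.
S2 applies: 10 + 3 = 13.
S4 applies (level before this adjustment is 13 ≥ 9, so +3): 13 + 3 = 16.
S5 applies: 16 + 3 = 19.
S6 applies (level before this adjustment is 19 ≥ 14, so +3): 19 + 3 = 22.
S7 applies: 22 + 3 = 25.
Level 25 exceeds the maximum of 18; capped at 18.
Final offense level: 18.
Criminal history: 7 prior points → Category 3 (4-11).
Level 18 falls in the 16-18 band.
Grid: Level 16-18 × Category 3 = 172-212 weeks.

172-212 weeks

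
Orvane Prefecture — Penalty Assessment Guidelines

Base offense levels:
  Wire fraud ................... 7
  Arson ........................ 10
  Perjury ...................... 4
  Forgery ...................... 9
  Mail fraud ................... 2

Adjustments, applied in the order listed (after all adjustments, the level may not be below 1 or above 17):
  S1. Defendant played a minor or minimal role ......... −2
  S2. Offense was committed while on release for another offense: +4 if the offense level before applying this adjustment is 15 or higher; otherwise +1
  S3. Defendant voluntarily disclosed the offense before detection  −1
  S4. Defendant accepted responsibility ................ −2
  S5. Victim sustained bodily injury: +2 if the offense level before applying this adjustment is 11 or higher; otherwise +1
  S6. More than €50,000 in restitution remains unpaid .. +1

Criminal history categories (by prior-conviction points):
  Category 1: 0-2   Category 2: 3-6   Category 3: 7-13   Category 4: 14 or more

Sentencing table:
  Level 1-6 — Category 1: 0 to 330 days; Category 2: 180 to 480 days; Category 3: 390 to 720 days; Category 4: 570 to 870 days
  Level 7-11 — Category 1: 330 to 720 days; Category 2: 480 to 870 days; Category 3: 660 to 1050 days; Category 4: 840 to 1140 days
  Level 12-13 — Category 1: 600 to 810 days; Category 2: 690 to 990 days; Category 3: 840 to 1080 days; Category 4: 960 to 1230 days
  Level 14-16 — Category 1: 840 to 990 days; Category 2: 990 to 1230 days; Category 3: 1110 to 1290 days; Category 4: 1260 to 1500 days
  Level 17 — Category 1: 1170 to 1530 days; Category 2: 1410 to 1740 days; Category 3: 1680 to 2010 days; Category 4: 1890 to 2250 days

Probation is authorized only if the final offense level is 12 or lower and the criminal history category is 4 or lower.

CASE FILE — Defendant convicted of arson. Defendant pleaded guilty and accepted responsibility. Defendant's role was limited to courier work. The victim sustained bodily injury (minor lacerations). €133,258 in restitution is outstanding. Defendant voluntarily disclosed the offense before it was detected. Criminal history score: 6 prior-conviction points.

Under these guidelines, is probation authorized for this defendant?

Base offense level for arson: 10.
S1 applies: 10 − 2 = 8.
S2 does not apply.
S3 applies: 8 − 1 = 7.
S4 applies: 7 − 2 = 5.
S5 applies (level before this adjustment is 5 < 11, so +1): 5 + 1 = 6.
S6 applies: 6 + 1 = 7.
Final offense level: 7.
Criminal history: 6 prior points → Category 2 (3-6).
Level 7 falls in the 7-11 band.
Grid: Level 7-11 × Category 2 = 480-870 days.
Probation check: level 7 ≤ 12 and category 2 ≤ 4 → eligible.

Yes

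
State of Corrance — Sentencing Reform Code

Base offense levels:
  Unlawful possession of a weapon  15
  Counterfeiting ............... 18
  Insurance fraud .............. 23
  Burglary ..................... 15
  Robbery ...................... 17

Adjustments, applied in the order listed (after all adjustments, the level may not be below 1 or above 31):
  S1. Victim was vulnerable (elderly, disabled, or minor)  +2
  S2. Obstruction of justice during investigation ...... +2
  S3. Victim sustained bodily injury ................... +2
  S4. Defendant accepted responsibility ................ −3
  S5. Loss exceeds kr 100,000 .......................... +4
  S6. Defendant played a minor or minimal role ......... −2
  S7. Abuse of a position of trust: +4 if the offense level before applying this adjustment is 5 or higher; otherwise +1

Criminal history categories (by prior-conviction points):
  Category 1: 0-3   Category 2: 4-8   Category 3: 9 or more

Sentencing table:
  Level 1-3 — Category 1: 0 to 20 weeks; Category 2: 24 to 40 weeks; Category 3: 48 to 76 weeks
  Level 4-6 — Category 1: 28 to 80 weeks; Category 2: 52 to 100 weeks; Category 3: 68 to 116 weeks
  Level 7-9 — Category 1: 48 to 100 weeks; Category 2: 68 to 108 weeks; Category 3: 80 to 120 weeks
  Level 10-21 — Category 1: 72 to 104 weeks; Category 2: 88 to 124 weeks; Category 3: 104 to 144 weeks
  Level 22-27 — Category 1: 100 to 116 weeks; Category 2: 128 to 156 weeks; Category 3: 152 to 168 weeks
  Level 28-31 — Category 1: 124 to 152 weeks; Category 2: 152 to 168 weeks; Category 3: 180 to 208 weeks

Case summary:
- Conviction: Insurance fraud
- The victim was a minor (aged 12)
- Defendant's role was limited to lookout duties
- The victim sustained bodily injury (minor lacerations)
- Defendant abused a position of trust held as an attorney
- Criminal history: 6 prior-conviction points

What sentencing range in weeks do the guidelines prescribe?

Base offense level for insurance fraud: 23.
S1 applies: 23 + 2 = 25.
S3 applies: 25 + 2 = 27.
S4 does not apply.
S6 applies: 27 − 2 = 25.
S7 applies (level before this adjustment is 25 ≥ 5, so +4): 25 + 4 = 29.
Final offense level: 29.
Criminal history: 6 prior points → Category 2 (4-8).
Level 29 falls in the 28-31 band.
Grid: Level 28-31 × Category 2 = 152-168 weeks.

152-168 weeks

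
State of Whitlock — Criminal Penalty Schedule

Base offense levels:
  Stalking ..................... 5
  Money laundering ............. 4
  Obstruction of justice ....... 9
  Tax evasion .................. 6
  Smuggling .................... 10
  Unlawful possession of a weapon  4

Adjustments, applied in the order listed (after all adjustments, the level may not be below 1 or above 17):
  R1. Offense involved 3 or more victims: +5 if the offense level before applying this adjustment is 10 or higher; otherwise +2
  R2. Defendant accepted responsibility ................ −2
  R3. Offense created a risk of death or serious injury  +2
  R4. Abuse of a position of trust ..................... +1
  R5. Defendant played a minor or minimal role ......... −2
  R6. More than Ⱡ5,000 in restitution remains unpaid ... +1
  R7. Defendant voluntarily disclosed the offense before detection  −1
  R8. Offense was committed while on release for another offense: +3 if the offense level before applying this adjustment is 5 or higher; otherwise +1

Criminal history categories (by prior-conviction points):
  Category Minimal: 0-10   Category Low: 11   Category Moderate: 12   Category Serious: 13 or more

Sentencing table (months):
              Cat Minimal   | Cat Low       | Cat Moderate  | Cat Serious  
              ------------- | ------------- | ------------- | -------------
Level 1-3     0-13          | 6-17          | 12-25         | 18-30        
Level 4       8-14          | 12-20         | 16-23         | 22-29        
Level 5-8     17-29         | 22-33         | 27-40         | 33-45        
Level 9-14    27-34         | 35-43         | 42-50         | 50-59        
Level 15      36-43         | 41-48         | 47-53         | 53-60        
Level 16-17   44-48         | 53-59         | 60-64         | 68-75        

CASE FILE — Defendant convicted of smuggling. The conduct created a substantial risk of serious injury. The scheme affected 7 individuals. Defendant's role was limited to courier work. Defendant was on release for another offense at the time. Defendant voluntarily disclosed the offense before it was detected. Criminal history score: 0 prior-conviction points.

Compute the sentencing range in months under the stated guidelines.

44-48 months

Base offense level for smuggling: 10.
R1 applies (level before this adjustment is 10 ≥ 10, so +5): 10 + 5 = 15.
R3 applies: 15 + 2 = 17.
R4 does not apply.
R5 applies: 17 − 2 = 15.
R6 does not apply.
R7 applies: 15 − 1 = 14.
R8 applies (level before this adjustment is 14 ≥ 5, so +3): 14 + 3 = 17.
Final offense level: 17.
Criminal history: 0 prior points → Category Minimal (0-10).
Level 17 falls in the 16-17 band.
Grid: Level 16-17 × Category Minimal = 44-48 months.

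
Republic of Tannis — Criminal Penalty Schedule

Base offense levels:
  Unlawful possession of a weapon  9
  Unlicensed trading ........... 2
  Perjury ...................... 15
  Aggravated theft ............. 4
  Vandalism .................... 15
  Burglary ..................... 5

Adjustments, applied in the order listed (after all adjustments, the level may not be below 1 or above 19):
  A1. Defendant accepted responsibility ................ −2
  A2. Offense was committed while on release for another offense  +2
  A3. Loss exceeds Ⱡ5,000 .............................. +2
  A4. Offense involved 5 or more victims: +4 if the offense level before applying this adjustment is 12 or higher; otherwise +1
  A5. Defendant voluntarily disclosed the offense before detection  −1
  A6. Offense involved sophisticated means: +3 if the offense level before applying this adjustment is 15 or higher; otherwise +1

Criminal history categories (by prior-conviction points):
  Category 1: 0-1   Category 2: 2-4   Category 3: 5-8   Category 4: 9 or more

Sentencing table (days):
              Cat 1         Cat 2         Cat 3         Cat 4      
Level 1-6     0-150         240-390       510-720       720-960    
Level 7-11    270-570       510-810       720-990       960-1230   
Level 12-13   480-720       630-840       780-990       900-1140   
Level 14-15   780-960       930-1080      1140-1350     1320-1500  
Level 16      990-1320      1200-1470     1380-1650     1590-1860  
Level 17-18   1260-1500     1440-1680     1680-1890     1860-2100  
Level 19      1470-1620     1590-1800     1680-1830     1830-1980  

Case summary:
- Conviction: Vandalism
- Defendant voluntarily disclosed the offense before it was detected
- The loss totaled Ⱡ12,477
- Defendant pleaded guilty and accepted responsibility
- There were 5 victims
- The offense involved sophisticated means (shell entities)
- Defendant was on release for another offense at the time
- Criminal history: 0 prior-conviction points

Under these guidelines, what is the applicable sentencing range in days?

1470-1620 days

Base offense level for vandalism: 15.
A1 applies: 15 − 2 = 13.
A2 applies: 13 + 2 = 15.
A3 applies: 15 + 2 = 17.
A4 applies (level before this adjustment is 17 ≥ 12, so +4): 17 + 4 = 21.
A5 applies: 21 − 1 = 20.
A6 applies (level before this adjustment is 20 ≥ 15, so +3): 20 + 3 = 23.
Level 23 exceeds the maximum of 19; capped at 19.
Final offense level: 19.
Criminal history: 0 prior points → Category 1 (0-1).
Level 19 falls in the 19 band.
Grid: Level 19 × Category 1 = 1470-1620 days.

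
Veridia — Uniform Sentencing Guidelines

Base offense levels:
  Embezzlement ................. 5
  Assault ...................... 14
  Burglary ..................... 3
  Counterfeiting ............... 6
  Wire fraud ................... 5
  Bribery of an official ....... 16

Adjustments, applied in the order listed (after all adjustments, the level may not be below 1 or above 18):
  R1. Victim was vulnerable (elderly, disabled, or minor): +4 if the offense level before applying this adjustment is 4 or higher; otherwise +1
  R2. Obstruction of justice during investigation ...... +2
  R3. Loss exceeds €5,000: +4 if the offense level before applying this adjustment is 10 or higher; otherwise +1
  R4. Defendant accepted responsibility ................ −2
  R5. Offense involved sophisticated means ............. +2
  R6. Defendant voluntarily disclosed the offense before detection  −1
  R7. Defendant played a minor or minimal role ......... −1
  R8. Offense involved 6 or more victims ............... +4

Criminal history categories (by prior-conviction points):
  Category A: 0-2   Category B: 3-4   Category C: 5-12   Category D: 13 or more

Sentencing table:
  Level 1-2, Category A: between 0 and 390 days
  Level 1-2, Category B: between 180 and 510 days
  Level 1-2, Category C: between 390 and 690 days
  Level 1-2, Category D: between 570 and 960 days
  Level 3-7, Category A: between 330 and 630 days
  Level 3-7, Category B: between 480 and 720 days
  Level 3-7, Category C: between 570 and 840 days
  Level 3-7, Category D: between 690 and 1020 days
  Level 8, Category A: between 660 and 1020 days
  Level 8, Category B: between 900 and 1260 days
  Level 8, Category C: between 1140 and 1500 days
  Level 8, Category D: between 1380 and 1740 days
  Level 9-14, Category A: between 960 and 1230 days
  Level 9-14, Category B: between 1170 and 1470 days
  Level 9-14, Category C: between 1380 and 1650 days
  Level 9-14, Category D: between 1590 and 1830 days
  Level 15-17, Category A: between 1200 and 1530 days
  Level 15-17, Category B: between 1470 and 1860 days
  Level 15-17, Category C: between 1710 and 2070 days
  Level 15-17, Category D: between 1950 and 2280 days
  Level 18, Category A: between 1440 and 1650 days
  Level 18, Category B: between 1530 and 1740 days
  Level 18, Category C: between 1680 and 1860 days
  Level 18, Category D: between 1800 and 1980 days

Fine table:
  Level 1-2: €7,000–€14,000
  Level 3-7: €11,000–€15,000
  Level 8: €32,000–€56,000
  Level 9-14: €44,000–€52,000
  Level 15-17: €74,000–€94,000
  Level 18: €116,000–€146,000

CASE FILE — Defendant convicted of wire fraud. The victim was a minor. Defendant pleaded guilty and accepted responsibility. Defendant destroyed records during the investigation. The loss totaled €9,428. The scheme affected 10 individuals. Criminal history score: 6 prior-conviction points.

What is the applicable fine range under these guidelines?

€74,000–€94,000

Base offense level for wire fraud: 5.
R1 applies (level before this adjustment is 5 ≥ 4, so +4): 5 + 4 = 9.
R2 applies: 9 + 2 = 11.
R3 applies (level before this adjustment is 11 ≥ 10, so +4): 11 + 4 = 15.
R4 applies: 15 − 2 = 13.
R6 does not apply.
R7 does not apply.
R8 applies: 13 + 4 = 17.
Final offense level: 17.
Level 17 falls in the 15-17 band.
Fine table: Level 15-17 → €74,000–€94,000.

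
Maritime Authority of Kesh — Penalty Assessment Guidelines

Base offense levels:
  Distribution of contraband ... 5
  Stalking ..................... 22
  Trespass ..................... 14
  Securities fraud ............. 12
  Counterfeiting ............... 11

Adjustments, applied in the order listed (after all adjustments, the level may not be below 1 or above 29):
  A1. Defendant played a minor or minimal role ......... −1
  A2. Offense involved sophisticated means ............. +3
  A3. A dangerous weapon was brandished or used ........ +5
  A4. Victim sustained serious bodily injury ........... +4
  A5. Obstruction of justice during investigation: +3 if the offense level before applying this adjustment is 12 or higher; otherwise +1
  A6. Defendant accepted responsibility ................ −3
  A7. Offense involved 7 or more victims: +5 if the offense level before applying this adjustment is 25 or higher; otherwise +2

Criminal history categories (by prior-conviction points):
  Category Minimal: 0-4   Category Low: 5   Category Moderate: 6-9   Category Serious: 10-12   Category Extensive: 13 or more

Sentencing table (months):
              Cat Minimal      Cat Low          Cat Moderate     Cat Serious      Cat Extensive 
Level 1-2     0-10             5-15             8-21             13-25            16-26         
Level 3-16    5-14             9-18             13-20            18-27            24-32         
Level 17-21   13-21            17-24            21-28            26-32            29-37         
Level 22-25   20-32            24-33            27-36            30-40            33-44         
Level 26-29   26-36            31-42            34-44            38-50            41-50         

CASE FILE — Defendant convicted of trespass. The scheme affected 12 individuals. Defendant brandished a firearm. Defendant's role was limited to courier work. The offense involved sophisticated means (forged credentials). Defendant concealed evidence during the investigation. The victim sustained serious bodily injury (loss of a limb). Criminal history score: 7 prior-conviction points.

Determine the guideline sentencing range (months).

34-44 months

Base offense level for trespass: 14.
A1 applies: 14 − 1 = 13.
A2 applies: 13 + 3 = 16.
A3 applies: 16 + 5 = 21.
A4 applies: 21 + 4 = 25.
A5 applies (level before this adjustment is 25 ≥ 12, so +3): 25 + 3 = 28.
A7 applies (level before this adjustment is 28 ≥ 25, so +5): 28 + 5 = 33.
Level 33 exceeds the maximum of 29; capped at 29.
Final offense level: 29.
Criminal history: 7 prior points → Category Moderate (6-9).
Level 29 falls in the 26-29 band.
Grid: Level 26-29 × Category Moderate = 34-44 months.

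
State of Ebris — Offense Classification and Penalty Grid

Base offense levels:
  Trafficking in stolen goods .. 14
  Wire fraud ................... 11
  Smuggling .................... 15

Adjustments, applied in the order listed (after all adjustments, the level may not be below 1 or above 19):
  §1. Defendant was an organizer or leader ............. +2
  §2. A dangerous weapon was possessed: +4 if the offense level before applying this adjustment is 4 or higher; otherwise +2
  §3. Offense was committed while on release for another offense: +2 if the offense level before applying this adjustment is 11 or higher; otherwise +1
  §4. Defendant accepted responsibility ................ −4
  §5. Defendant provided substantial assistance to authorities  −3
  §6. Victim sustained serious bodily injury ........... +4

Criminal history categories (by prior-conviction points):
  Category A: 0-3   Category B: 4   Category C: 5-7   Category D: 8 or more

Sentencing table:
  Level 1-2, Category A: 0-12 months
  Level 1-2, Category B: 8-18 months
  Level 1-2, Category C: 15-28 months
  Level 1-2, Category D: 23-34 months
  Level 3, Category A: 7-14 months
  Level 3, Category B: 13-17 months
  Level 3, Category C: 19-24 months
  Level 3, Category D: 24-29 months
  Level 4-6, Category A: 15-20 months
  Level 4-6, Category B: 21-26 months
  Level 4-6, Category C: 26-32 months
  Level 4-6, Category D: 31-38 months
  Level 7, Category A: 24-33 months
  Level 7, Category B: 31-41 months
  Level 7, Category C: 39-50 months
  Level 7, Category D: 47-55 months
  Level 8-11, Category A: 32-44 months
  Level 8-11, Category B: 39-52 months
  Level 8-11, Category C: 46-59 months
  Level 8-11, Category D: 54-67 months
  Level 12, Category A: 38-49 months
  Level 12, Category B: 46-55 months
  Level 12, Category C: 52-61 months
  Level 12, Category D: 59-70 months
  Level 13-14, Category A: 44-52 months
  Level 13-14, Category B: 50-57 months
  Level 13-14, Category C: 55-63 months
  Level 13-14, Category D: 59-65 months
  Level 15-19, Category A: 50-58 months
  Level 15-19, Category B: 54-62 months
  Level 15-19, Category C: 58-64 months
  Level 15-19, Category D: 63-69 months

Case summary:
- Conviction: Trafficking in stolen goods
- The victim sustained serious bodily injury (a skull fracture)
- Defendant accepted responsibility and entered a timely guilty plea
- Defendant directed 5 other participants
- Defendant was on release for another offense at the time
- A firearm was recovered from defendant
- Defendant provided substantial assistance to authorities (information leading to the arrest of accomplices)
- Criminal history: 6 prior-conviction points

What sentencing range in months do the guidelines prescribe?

58-64 months

Base offense level for trafficking in stolen goods: 14.
§1 applies: 14 + 2 = 16.
§2 applies (level before this adjustment is 16 ≥ 4, so +4): 16 + 4 = 20.
§3 applies (level before this adjustment is 20 ≥ 11, so +2): 20 + 2 = 22.
§4 applies: 22 − 4 = 18.
§5 applies: 18 − 3 = 15.
§6 applies: 15 + 4 = 19.
Final offense level: 19.
Criminal history: 6 prior points → Category C (5-7).
Level 19 falls in the 15-19 band.
Grid: Level 15-19 × Category C = 58-64 months.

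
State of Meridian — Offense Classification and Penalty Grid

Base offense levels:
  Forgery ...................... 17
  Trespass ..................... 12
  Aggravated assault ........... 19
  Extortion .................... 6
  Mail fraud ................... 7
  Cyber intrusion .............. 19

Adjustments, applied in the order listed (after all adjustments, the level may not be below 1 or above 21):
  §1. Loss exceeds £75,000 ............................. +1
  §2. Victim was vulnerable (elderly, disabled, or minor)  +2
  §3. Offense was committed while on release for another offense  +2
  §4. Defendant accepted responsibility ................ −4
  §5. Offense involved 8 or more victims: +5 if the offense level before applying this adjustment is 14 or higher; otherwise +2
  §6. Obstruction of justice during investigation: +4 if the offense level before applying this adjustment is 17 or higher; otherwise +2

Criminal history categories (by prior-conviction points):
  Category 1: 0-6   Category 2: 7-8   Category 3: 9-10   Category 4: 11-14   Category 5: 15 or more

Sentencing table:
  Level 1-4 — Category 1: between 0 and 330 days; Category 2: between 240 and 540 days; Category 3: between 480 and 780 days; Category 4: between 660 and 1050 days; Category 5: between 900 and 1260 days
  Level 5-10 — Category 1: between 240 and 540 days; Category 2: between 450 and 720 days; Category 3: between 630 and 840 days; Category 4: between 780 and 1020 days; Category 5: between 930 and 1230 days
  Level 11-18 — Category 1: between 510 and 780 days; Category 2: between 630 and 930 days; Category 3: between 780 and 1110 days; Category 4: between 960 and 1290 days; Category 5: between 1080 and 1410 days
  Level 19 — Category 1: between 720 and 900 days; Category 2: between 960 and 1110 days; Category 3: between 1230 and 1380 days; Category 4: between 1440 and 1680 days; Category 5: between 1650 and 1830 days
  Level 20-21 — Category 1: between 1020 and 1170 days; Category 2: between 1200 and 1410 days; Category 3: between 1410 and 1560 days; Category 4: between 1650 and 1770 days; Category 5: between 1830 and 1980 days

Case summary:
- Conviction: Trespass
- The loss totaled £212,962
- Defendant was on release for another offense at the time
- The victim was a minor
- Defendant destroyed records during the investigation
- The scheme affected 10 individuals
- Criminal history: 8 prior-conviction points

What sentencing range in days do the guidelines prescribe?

1200-1410 days

Base offense level for trespass: 12.
§1 applies: 12 + 1 = 13.
§2 applies: 13 + 2 = 15.
§3 applies: 15 + 2 = 17.
§4 does not apply.
§5 applies (level before this adjustment is 17 ≥ 14, so +5): 17 + 5 = 22.
§6 applies (level before this adjustment is 22 ≥ 17, so +4): 22 + 4 = 26.
Level 26 exceeds the maximum of 21; capped at 21.
Final offense level: 21.
Criminal history: 8 prior points → Category 2 (7-8).
Level 21 falls in the 20-21 band.
Grid: Level 20-21 × Category 2 = 1200-1410 days.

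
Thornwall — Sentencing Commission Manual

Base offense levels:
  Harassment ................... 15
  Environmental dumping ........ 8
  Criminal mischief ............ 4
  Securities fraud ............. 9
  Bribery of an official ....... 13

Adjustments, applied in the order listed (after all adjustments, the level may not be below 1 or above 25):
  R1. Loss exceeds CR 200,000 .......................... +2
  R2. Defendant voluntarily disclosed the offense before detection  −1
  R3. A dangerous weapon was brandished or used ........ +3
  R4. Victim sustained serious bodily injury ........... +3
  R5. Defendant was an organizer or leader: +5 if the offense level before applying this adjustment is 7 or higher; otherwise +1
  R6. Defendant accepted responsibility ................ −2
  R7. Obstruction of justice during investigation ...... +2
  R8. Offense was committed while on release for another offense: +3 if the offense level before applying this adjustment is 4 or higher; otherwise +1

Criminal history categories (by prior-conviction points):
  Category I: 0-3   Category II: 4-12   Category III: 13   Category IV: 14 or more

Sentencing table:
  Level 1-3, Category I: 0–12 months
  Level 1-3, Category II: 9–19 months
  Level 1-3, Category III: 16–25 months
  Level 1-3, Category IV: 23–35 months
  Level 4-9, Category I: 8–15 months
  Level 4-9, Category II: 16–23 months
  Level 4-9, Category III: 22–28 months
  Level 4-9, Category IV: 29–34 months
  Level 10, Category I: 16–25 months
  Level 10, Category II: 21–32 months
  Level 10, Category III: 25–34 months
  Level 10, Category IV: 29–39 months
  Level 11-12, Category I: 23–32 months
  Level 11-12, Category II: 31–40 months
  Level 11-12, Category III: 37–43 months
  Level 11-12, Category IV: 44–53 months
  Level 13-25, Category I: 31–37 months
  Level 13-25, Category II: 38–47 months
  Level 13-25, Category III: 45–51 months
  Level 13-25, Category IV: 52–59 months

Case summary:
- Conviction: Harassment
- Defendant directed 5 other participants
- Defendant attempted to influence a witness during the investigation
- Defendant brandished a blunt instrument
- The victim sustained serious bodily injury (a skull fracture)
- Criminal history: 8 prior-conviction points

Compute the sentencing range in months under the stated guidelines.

38-47 months

Base offense level for harassment: 15.
R1 does not apply.
R2 does not apply.
R3 applies: 15 + 3 = 18.
R4 applies: 18 + 3 = 21.
R5 applies (level before this adjustment is 21 ≥ 7, so +5): 21 + 5 = 26.
R7 applies: 26 + 2 = 28.
Level 28 exceeds the maximum of 25; capped at 25.
Final offense level: 25.
Criminal history: 8 prior points → Category II (4-12).
Level 25 falls in the 13-25 band.
Grid: Level 13-25 × Category II = 38-47 months.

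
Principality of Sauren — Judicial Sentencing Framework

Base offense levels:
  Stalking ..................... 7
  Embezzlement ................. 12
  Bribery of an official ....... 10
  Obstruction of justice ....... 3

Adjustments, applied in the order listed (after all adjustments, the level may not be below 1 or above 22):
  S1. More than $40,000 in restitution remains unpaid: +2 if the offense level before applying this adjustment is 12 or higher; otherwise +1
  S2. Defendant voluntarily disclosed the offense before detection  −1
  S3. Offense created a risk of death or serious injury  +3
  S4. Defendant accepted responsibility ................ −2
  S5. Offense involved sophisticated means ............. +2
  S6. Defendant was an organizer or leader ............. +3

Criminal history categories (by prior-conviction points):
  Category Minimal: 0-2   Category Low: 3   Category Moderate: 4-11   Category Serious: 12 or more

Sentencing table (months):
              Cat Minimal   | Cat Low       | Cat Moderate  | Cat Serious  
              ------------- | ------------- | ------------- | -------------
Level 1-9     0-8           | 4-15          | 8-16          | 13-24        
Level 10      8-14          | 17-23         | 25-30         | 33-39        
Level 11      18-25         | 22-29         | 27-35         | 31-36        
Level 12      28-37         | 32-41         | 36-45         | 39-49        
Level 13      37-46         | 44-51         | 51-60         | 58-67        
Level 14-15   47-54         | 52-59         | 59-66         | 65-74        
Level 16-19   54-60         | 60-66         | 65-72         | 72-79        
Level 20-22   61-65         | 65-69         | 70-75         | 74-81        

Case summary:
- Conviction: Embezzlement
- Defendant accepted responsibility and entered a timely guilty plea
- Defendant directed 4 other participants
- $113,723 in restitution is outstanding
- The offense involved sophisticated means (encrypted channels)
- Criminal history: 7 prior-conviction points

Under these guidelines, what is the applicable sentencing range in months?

65-72 months

Base offense level for embezzlement: 12.
S1 applies (level before this adjustment is 12 ≥ 12, so +2): 12 + 2 = 14.
S4 applies: 14 − 2 = 12.
S5 applies: 12 + 2 = 14.
S6 applies: 14 + 3 = 17.
Final offense level: 17.
Criminal history: 7 prior points → Category Moderate (4-11).
Level 17 falls in the 16-19 band.
Grid: Level 16-19 × Category Moderate = 65-72 months.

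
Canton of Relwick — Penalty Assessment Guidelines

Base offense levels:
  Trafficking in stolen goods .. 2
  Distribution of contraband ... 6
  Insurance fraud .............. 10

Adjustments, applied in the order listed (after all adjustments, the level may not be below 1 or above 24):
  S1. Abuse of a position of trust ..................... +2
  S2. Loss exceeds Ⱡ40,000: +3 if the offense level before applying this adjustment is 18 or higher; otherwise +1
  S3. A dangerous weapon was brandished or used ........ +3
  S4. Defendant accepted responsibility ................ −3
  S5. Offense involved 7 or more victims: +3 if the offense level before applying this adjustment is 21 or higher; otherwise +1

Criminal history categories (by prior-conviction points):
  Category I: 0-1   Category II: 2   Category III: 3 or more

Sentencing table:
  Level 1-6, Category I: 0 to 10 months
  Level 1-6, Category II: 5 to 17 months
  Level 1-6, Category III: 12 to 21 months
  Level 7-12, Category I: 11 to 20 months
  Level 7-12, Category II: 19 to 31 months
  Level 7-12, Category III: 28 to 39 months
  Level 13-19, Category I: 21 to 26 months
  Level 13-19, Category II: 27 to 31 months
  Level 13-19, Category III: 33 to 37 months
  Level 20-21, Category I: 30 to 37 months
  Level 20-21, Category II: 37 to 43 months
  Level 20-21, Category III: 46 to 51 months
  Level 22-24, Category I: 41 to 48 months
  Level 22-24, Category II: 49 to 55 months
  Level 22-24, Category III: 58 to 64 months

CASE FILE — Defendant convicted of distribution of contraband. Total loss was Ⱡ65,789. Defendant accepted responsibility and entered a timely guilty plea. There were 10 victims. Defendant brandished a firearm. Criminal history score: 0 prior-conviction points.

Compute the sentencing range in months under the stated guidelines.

11-20 months

Base offense level for distribution of contraband: 6.
S1 does not apply.
S2 applies (level before this adjustment is 6 < 18, so +1): 6 + 1 = 7.
S3 applies: 7 + 3 = 10.
S4 applies: 10 − 3 = 7.
S5 applies (level before this adjustment is 7 < 21, so +1): 7 + 1 = 8.
Final offense level: 8.
Criminal history: 0 prior points → Category I (0-1).
Level 8 falls in the 7-12 band.
Grid: Level 7-12 × Category I = 11-20 months.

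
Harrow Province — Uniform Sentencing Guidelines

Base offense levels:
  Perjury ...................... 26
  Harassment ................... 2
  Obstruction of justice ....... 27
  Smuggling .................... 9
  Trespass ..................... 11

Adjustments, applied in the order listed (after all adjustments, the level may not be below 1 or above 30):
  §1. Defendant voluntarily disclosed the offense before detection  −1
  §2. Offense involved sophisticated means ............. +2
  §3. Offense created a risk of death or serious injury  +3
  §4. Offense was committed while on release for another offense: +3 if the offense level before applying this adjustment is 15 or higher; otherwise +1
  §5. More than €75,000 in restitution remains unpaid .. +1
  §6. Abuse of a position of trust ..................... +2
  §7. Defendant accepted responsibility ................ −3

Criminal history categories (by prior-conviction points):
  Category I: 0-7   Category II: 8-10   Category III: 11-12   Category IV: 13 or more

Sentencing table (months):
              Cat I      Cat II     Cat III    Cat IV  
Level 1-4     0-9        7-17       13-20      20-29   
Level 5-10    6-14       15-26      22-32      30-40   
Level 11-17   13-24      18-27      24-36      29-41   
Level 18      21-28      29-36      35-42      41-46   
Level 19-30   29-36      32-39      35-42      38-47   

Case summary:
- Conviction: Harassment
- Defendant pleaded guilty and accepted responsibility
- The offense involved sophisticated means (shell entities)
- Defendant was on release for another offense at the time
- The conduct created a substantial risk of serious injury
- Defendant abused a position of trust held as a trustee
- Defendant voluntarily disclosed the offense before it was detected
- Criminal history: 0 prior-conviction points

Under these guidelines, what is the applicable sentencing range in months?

Base offense level for harassment: 2.
§1 applies: 2 − 1 = 1.
§2 applies: 1 + 2 = 3.
§3 applies: 3 + 3 = 6.
§4 applies (level before this adjustment is 6 < 15, so +1): 6 + 1 = 7.
§6 applies: 7 + 2 = 9.
§7 applies: 9 − 3 = 6.
Final offense level: 6.
Criminal history: 0 prior points → Category I (0-7).
Level 6 falls in the 5-10 band.
Grid: Level 5-10 × Category I = 6-14 months.

6-14 months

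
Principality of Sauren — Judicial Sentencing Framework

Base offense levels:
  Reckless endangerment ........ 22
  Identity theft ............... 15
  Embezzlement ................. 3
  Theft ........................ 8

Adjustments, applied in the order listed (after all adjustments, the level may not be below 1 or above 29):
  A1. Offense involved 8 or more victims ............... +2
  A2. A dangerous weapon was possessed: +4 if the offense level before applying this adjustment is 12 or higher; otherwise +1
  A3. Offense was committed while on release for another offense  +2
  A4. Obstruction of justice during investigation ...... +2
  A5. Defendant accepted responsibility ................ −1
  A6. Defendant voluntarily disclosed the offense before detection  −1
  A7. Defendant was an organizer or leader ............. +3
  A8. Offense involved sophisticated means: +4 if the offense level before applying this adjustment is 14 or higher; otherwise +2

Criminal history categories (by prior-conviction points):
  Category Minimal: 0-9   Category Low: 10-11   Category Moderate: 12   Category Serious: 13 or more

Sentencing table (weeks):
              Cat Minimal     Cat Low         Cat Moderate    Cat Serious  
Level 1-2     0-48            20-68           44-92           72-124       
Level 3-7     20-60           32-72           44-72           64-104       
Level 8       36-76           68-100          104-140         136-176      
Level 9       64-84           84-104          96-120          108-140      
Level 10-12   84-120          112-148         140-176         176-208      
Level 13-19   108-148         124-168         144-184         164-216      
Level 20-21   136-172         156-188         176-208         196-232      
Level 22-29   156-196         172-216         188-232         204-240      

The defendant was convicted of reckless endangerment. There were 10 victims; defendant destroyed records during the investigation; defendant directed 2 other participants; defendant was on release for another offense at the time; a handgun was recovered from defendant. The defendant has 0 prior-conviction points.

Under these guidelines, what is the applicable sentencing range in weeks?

156-196 weeks

Base offense level for reckless endangerment: 22.
A1 applies: 22 + 2 = 24.
A2 applies (level before this adjustment is 24 ≥ 12, so +4): 24 + 4 = 28.
A3 applies: 28 + 2 = 30.
A4 applies: 30 + 2 = 32.
A6 does not apply.
A7 applies: 32 + 3 = 35.
A8 does not apply.
Level 35 exceeds the maximum of 29; capped at 29.
Final offense level: 29.
Criminal history: 0 prior points → Category Minimal (0-9).
Level 29 falls in the 22-29 band.
Grid: Level 22-29 × Category Minimal = 156-196 weeks.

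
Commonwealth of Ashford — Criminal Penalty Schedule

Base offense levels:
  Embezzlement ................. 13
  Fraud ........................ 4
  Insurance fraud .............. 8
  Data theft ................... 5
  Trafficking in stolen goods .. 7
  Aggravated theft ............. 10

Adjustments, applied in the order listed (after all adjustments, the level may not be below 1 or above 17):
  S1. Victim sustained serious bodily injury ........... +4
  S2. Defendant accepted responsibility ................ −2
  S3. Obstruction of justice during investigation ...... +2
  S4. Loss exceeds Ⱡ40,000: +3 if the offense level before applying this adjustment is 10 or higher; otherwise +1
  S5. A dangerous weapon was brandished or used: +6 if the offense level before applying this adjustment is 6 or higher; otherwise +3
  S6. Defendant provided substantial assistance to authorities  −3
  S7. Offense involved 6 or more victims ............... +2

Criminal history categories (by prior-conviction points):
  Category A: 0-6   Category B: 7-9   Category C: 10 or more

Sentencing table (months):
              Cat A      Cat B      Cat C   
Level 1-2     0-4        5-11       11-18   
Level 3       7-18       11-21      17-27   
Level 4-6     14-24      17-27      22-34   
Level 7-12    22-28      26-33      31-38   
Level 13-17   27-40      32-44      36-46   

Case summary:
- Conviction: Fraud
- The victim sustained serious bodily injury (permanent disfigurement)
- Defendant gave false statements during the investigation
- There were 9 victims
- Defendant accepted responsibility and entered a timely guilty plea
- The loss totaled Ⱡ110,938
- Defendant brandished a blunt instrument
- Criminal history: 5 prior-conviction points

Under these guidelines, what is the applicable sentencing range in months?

Base offense level for fraud: 4.
S1 applies: 4 + 4 = 8.
S2 applies: 8 − 2 = 6.
S3 applies: 6 + 2 = 8.
S4 applies (level before this adjustment is 8 < 10, so +1): 8 + 1 = 9.
S5 applies (level before this adjustment is 9 ≥ 6, so +6): 9 + 6 = 15.
S6 does not apply.
S7 applies: 15 + 2 = 17.
Final offense level: 17.
Criminal history: 5 prior points → Category A (0-6).
Level 17 falls in the 13-17 band.
Grid: Level 13-17 × Category A = 27-40 months.

27-40 months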